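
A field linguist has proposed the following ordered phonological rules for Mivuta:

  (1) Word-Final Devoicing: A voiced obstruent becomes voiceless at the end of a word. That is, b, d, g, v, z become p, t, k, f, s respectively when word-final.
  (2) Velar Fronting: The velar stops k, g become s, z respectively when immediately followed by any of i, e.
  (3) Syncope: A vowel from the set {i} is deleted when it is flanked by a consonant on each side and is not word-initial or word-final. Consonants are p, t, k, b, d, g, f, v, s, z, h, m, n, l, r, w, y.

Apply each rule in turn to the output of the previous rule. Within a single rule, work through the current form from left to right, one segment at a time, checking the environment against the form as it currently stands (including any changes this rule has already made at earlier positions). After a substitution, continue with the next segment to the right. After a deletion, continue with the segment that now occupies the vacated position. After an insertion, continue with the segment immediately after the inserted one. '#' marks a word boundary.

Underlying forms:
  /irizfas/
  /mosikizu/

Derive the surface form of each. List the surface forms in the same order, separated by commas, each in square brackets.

[irzfas], [mosszu]

/irizfas/:
  (1) Word-Final Devoicing: no change — [irizfas]
  (2) Velar Fronting: no change — [irizfas]
  (3) Syncope: [irizfas] → [irzfas]
/mosikizu/:
  (1) Word-Final Devoicing: no change — [mosikizu]
  (2) Velar Fronting: [mosikizu] → [mosisizu]
  (3) Syncope: [mosisizu] → [mosszu]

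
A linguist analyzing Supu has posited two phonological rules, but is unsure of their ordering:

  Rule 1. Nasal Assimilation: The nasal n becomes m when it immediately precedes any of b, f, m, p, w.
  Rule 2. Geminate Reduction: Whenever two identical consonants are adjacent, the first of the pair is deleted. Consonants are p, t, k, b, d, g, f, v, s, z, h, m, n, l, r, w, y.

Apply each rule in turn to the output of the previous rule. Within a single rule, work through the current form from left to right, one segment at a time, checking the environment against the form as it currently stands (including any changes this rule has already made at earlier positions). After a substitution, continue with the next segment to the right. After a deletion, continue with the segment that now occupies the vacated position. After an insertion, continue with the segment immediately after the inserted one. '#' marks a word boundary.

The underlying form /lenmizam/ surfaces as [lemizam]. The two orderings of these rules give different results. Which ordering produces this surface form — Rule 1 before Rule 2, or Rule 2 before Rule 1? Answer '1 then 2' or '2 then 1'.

1 then 2

Order 1 then 2:
  1 Nasal Assimilation: [lenmizam] → [lemmizam]
  2 Geminate Reduction: [lemmizam] → [lemizam]
  result: [lemizam]
Order 2 then 1:
  2 Geminate Reduction: no change — [lenmizam]
  1 Nasal Assimilation: [lenmizam] → [lemmizam]
  result: [lemmizam]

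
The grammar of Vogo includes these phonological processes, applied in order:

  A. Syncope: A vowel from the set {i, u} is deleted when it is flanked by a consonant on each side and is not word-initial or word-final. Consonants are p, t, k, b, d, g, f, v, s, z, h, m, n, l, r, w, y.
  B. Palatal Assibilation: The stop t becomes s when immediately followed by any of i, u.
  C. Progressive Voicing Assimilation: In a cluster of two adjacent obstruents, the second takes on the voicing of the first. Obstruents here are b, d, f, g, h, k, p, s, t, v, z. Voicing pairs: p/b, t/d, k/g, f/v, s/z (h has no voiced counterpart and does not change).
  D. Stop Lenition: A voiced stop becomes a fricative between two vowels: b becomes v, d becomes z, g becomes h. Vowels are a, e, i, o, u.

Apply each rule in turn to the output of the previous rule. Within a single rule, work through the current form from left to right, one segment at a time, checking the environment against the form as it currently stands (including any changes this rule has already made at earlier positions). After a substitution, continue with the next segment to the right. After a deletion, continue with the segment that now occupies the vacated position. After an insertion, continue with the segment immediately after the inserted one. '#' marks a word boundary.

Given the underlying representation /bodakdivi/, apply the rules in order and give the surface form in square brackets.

A Syncope: [bodakdivi] → [bodakdvi]
B Palatal Assibilation: no change — [bodakdvi]
C Progressive Voicing Assimilation: [bodakdvi] → [bodaktfi]
D Stop Lenition: [bodaktfi] → [bozaktfi]

[bozaktfi]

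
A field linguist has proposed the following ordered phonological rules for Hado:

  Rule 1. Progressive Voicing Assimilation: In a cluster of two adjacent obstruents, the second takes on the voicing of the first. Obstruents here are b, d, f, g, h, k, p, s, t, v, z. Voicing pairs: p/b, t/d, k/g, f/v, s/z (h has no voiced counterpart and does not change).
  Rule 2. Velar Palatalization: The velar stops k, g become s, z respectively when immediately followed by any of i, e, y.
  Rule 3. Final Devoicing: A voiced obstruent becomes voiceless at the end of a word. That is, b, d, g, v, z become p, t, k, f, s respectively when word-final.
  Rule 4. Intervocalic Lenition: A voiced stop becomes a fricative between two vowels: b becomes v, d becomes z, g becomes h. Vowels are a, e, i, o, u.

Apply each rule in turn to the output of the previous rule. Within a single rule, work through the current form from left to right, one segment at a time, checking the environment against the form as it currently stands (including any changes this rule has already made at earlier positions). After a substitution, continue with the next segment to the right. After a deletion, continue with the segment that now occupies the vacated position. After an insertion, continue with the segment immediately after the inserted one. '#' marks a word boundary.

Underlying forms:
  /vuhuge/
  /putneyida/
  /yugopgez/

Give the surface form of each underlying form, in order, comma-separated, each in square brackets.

/vuhuge/:
  Rule 1 Progressive Voicing Assimilation: no change — [vuhuge]
  Rule 2 Velar Palatalization: [vuhuge] → [vuhuze]
  Rule 3 Final Devoicing: no change — [vuhuze]
  Rule 4 Intervocalic Lenition: no change — [vuhuze]
/putneyida/:
  Rule 1 Progressive Voicing Assimilation: no change — [putneyida]
  Rule 2 Velar Palatalization: no change — [putneyida]
  Rule 3 Final Devoicing: no change — [putneyida]
  Rule 4 Intervocalic Lenition: [putneyida] → [putneyiza]
/yugopgez/:
  Rule 1 Progressive Voicing Assimilation: [yugopgez] → [yugopkez]
  Rule 2 Velar Palatalization: [yugopkez] → [yugopsez]
  Rule 3 Final Devoicing: [yugopsez] → [yugopses]
  Rule 4 Intervocalic Lenition: [yugopses] → [yuhopses]

[vuhuze], [putneyiza], [yuhopses]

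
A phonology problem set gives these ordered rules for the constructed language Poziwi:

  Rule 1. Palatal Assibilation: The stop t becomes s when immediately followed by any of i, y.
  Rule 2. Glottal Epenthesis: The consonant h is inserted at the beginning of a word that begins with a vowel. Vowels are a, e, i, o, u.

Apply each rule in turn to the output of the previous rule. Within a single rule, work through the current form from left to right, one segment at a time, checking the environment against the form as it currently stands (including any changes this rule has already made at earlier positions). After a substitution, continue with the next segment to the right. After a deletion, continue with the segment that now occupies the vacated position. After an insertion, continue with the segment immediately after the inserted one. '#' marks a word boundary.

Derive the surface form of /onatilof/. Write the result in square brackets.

Rule 1 Palatal Assibilation: [onatilof] → [onasilof]
Rule 2 Glottal Epenthesis: [onasilof] → [honasilof]

[honasilof]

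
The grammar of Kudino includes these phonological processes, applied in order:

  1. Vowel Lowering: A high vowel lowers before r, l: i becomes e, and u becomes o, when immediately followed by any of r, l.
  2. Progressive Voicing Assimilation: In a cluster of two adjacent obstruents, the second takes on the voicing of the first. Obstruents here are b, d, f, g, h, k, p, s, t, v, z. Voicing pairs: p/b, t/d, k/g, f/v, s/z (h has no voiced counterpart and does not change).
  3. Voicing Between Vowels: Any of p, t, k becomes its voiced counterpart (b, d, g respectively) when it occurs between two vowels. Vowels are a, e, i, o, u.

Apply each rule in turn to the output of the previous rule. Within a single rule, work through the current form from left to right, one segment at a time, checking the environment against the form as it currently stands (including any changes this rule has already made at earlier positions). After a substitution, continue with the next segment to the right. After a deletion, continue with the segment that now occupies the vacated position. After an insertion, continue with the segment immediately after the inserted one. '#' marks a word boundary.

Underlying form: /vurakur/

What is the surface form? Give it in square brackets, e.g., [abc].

1 Vowel Lowering: [vurakur] → [vorakor]
2 Progressive Voicing Assimilation: no change — [vorakor]
3 Voicing Between Vowels: [vorakor] → [voragor]

[voragor]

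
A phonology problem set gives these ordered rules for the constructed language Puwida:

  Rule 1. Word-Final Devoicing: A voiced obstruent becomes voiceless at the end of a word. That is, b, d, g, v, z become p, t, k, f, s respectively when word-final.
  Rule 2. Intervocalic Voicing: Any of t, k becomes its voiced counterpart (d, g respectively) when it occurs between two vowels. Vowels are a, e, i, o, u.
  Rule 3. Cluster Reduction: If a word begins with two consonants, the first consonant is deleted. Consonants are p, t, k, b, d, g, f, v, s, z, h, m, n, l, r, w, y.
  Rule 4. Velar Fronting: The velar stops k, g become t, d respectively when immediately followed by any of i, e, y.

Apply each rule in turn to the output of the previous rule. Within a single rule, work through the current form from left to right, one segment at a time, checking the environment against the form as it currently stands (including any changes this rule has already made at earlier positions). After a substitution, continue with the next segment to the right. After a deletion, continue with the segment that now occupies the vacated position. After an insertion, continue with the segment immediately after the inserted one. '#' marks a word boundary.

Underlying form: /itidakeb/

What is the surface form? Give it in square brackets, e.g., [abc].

[ididadep]

Rule 1 Word-Final Devoicing: [itidakeb] → [itidakep]
Rule 2 Intervocalic Voicing: [itidakep] → [ididagep]
Rule 3 Cluster Reduction: no change — [ididagep]
Rule 4 Velar Fronting: [ididagep] → [ididadep]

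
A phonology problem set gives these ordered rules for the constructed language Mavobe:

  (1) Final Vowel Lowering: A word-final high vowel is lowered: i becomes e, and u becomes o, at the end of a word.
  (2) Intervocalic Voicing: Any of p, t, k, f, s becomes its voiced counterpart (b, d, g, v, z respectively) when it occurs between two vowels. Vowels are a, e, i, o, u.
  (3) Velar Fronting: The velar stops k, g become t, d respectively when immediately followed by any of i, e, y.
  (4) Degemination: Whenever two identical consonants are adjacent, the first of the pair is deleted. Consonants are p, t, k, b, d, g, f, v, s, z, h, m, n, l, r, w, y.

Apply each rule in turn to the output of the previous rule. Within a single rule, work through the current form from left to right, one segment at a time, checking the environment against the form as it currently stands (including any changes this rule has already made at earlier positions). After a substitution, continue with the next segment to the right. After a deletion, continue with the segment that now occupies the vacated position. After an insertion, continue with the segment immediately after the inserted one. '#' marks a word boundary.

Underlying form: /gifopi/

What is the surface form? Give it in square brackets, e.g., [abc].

[divobe]

(1) Final Vowel Lowering: [gifopi] → [gifope]
(2) Intervocalic Voicing: [gifope] → [givobe]
(3) Velar Fronting: [givobe] → [divobe]
(4) Degemination: no change — [divobe]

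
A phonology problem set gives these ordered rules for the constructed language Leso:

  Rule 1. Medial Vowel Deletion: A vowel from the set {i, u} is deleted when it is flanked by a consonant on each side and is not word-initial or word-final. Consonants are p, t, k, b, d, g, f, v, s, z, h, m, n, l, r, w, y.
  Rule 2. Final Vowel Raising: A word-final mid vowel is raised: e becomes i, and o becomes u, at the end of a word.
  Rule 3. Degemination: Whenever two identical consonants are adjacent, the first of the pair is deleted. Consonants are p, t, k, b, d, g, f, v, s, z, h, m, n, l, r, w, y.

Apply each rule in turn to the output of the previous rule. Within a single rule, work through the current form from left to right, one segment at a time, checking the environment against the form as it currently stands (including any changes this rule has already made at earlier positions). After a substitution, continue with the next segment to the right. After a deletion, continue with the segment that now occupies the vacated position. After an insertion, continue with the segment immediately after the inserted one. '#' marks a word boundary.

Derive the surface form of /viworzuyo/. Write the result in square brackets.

Rule 1 Medial Vowel Deletion: [viworzuyo] → [vworzyo]
Rule 2 Final Vowel Raising: [vworzyo] → [vworzyu]
Rule 3 Degemination: no change — [vworzyu]

[vworzyu]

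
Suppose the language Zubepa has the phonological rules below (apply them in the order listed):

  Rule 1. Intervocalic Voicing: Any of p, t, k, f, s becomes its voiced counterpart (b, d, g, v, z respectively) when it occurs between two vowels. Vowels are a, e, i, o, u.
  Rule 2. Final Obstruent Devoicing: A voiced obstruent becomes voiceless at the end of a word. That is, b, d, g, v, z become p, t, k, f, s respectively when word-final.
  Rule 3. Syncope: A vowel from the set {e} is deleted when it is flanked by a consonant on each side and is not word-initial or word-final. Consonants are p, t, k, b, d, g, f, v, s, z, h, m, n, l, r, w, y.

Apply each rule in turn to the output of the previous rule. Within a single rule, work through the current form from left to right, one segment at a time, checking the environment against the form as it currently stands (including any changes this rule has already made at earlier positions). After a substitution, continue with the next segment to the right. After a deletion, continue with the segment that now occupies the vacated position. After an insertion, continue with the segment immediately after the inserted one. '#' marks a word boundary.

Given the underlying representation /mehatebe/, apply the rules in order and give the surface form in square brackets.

Rule 1 Intervocalic Voicing: [mehatebe] → [mehadebe]
Rule 2 Final Obstruent Devoicing: no change — [mehadebe]
Rule 3 Syncope: [mehadebe] → [mhadbe]

[mhadbe]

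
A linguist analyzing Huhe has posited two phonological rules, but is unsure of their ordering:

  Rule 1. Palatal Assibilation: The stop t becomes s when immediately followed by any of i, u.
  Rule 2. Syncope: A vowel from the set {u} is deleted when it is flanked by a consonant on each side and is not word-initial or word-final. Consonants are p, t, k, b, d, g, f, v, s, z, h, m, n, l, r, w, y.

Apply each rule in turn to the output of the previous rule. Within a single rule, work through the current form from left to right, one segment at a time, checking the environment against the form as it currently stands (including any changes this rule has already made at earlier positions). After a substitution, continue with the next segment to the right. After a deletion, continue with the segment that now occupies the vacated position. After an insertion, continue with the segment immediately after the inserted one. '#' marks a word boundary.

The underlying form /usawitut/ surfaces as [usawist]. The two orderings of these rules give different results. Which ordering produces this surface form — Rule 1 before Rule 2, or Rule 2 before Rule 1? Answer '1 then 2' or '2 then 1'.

Order 1 then 2:
  1 Palatal Assibilation: [usawitut] → [usawisut]
  2 Syncope: [usawisut] → [usawist]
  result: [usawist]
Order 2 then 1:
  2 Syncope: [usawitut] → [usawitt]
  1 Palatal Assibilation: no change — [usawitt]
  result: [usawitt]

1 then 2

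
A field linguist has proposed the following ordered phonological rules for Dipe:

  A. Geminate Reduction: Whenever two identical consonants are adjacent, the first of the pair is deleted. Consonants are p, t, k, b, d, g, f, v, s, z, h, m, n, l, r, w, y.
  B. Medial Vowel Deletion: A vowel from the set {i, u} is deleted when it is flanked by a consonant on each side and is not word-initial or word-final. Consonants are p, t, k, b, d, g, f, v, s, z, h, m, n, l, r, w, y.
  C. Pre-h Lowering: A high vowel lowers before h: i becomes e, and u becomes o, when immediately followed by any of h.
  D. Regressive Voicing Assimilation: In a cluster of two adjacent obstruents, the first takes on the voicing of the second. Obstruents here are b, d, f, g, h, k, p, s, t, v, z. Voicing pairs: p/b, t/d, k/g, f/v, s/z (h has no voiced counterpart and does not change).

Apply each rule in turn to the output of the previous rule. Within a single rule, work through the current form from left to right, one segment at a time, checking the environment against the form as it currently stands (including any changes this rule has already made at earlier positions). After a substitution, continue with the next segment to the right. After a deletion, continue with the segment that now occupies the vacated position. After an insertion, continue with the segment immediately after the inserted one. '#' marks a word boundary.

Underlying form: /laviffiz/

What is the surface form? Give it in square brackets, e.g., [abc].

A Geminate Reduction: [laviffiz] → [lavifiz]
B Medial Vowel Deletion: [lavifiz] → [lavfz]
C Pre-h Lowering: no change — [lavfz]
D Regressive Voicing Assimilation: [lavfz] → [lafvz]

[lafvz]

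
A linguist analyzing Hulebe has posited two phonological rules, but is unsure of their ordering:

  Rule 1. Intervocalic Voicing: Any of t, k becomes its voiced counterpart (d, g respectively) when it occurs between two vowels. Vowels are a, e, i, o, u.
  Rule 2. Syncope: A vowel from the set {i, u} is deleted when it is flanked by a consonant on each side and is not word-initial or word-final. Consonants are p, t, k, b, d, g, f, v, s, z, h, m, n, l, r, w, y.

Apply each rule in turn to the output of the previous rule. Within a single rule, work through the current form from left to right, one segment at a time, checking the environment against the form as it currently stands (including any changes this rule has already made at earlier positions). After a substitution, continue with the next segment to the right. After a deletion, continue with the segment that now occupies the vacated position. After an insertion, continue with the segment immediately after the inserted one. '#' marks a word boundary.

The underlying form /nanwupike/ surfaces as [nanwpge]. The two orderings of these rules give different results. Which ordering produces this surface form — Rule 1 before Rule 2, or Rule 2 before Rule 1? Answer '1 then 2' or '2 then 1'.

1 then 2

Order 1 then 2:
  1 Intervocalic Voicing: [nanwupike] → [nanwupige]
  2 Syncope: [nanwupige] → [nanwpge]
  result: [nanwpge]
Order 2 then 1:
  2 Syncope: [nanwupike] → [nanwpke]
  1 Intervocalic Voicing: no change — [nanwpke]
  result: [nanwpke]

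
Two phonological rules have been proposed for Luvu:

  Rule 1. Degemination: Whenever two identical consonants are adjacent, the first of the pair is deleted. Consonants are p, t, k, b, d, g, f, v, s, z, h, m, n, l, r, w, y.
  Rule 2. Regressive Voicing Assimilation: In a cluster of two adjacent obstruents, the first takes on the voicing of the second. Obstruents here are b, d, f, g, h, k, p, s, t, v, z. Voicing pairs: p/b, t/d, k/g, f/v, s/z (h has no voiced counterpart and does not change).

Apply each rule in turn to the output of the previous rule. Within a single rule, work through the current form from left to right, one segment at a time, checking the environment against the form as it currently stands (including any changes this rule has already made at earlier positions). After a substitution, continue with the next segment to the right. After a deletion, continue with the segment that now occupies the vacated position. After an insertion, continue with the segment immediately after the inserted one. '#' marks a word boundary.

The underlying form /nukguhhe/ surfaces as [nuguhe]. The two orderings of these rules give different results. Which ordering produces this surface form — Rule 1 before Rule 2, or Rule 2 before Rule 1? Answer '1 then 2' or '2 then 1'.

Order 1 then 2:
  1 Degemination: [nukguhhe] → [nukguhe]
  2 Regressive Voicing Assimilation: [nukguhe] → [nugguhe]
  result: [nugguhe]
Order 2 then 1:
  2 Regressive Voicing Assimilation: [nukguhhe] → [nugguhhe]
  1 Degemination: [nugguhhe] → [nuguhe]
  result: [nuguhe]

2 then 1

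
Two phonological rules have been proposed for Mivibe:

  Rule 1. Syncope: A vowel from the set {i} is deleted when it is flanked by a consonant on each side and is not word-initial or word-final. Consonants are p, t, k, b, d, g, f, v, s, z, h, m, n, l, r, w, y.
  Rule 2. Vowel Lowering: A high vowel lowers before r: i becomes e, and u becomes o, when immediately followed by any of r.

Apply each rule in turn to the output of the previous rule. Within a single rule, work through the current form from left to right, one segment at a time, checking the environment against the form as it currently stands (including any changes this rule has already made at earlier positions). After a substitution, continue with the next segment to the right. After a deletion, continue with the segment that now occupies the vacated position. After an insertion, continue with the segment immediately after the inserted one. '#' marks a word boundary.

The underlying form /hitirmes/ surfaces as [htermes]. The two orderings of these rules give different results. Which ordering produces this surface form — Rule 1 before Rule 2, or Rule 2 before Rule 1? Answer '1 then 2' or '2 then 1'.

Order 1 then 2:
  1 Syncope: [hitirmes] → [htrmes]
  2 Vowel Lowering: no change — [htrmes]
  result: [htrmes]
Order 2 then 1:
  2 Vowel Lowering: [hitirmes] → [hitermes]
  1 Syncope: [hitermes] → [htermes]
  result: [htermes]

2 then 1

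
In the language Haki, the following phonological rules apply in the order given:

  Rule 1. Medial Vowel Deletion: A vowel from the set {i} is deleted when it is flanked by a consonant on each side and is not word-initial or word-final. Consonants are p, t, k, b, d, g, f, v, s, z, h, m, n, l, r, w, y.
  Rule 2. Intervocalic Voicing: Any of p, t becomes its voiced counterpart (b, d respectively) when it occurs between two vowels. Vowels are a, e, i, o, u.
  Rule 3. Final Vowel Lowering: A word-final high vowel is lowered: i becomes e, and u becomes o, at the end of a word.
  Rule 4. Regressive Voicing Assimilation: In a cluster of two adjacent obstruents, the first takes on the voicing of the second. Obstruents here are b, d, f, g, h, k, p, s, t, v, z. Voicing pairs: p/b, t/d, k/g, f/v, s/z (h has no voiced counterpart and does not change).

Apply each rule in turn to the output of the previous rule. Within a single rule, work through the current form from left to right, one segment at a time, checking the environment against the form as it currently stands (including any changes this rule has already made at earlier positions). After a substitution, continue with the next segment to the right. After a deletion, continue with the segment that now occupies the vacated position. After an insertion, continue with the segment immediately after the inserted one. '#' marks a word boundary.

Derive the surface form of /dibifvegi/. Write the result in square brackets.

[dpvvege]

Rule 1 Medial Vowel Deletion: [dibifvegi] → [dbfvegi]
Rule 2 Intervocalic Voicing: no change — [dbfvegi]
Rule 3 Final Vowel Lowering: [dbfvegi] → [dbfvege]
Rule 4 Regressive Voicing Assimilation: [dbfvege] → [dpvvege]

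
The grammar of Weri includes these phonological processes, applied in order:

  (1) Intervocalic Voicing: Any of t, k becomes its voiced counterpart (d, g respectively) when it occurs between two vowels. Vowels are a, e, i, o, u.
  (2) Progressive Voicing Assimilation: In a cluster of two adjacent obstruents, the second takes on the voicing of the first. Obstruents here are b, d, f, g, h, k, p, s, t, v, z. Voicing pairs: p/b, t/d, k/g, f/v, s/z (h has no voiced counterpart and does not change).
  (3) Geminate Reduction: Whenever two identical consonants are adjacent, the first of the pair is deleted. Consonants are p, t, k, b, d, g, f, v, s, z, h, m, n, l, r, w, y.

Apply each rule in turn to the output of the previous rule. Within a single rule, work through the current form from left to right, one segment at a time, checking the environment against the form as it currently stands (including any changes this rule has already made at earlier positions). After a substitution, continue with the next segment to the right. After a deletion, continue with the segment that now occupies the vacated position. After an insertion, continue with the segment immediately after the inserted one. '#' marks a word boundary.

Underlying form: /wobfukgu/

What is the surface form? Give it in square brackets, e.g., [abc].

[wobvuku]

(1) Intervocalic Voicing: no change — [wobfukgu]
(2) Progressive Voicing Assimilation: [wobfukgu] → [wobvukku]
(3) Geminate Reduction: [wobvukku] → [wobvuku]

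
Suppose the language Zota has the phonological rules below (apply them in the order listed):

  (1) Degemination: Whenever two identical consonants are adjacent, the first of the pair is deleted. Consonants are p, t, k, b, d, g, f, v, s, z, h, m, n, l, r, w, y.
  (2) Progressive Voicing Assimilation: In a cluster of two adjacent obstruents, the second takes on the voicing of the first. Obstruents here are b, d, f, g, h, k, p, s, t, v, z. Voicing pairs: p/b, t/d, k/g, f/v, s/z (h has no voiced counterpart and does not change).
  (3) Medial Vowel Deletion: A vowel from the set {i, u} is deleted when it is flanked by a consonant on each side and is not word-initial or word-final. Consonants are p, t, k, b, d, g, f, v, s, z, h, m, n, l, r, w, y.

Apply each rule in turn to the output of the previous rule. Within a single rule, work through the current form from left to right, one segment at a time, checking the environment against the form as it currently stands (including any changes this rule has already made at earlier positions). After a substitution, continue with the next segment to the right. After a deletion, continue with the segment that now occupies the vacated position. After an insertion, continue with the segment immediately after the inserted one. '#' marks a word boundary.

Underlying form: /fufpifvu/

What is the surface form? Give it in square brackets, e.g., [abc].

(1) Degemination: no change — [fufpifvu]
(2) Progressive Voicing Assimilation: [fufpifvu] → [fufpiffu]
(3) Medial Vowel Deletion: [fufpiffu] → [ffpffu]

[ffpffu]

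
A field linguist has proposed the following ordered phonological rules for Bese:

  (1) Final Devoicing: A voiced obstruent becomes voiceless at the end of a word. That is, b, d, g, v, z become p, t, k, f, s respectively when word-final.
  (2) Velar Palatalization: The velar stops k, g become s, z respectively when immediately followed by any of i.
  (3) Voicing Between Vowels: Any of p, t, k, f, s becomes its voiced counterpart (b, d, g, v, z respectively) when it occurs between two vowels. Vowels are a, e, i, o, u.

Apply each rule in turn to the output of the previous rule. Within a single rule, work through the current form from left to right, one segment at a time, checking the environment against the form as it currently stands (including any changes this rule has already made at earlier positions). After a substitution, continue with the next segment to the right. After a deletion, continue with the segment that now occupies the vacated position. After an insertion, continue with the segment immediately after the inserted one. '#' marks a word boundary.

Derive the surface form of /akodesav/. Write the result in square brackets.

(1) Final Devoicing: [akodesav] → [akodesaf]
(2) Velar Palatalization: no change — [akodesaf]
(3) Voicing Between Vowels: [akodesaf] → [agodezaf]

[agodezaf]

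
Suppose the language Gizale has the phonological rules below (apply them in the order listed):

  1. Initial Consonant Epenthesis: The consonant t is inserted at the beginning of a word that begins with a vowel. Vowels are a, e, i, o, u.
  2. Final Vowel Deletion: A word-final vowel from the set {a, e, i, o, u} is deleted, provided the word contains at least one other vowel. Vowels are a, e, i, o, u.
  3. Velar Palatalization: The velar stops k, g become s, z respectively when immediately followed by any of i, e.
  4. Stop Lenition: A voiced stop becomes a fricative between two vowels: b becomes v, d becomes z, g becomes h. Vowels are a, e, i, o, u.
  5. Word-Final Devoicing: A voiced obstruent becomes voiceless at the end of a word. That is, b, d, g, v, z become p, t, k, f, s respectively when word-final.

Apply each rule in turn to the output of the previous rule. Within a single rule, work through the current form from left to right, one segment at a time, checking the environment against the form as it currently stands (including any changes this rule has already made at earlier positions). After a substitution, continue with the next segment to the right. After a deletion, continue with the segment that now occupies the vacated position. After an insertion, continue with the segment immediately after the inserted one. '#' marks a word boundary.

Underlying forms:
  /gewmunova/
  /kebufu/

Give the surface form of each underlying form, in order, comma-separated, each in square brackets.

/gewmunova/:
  1 Initial Consonant Epenthesis: no change — [gewmunova]
  2 Final Vowel Deletion: [gewmunova] → [gewmunov]
  3 Velar Palatalization: [gewmunov] → [zewmunov]
  4 Stop Lenition: no change — [zewmunov]
  5 Word-Final Devoicing: [zewmunov] → [zewmunof]
/kebufu/:
  1 Initial Consonant Epenthesis: no change — [kebufu]
  2 Final Vowel Deletion: [kebufu] → [kebuf]
  3 Velar Palatalization: [kebuf] → [sebuf]
  4 Stop Lenition: [sebuf] → [sevuf]
  5 Word-Final Devoicing: no change — [sevuf]

[zewmunof], [sevuf]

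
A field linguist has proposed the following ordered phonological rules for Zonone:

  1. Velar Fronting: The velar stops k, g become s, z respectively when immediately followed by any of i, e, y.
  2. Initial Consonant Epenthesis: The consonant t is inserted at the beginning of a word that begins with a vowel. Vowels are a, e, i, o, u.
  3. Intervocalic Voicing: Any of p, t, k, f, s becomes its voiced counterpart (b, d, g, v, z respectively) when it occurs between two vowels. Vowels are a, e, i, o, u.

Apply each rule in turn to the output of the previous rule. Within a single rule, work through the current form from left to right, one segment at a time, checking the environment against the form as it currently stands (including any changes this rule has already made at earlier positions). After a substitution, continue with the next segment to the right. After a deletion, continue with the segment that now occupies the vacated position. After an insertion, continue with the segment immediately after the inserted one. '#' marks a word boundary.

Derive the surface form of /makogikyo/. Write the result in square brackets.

1 Velar Fronting: [makogikyo] → [makozisyo]
2 Initial Consonant Epenthesis: no change — [makozisyo]
3 Intervocalic Voicing: [makozisyo] → [magozisyo]

[magozisyo]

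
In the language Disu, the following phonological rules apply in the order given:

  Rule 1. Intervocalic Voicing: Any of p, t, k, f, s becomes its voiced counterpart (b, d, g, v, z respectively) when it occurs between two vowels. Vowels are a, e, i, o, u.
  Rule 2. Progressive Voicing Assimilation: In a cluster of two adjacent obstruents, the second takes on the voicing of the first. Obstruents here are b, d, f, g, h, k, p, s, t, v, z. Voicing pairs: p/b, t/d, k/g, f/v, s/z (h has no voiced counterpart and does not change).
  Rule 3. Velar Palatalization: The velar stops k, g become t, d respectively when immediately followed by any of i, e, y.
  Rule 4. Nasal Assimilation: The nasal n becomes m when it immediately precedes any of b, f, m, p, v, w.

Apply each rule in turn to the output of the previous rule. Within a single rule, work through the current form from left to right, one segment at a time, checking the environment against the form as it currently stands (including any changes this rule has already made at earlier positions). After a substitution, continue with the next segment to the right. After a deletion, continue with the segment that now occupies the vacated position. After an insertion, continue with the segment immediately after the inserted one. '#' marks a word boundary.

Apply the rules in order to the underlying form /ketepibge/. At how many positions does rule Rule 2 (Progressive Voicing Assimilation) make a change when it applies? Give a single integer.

0

Rule 1 Intervocalic Voicing: [ketepibge] → [kedebibge]
Rule 2 Progressive Voicing Assimilation: no change — [kedebibge]
Rule 3 Velar Palatalization: [kedebibge] → [tedebibde]
Rule 4 Nasal Assimilation: no change — [tedebibde]
Rule Rule 2 changed 0 position(s).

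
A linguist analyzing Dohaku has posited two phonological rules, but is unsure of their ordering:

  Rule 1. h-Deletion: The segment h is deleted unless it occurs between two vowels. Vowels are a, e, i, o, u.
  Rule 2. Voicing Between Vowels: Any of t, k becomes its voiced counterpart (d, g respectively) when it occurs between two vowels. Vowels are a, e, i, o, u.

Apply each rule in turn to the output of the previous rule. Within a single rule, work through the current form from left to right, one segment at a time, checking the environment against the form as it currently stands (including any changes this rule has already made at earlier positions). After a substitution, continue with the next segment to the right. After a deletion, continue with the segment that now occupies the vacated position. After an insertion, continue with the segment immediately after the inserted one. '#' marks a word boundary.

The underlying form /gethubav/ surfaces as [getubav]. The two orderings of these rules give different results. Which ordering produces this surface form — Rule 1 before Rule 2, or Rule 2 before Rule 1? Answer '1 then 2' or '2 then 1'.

2 then 1

Order 1 then 2:
  1 h-Deletion: [gethubav] → [getubav]
  2 Voicing Between Vowels: [getubav] → [gedubav]
  result: [gedubav]
Order 2 then 1:
  2 Voicing Between Vowels: no change — [gethubav]
  1 h-Deletion: [gethubav] → [getubav]
  result: [getubav]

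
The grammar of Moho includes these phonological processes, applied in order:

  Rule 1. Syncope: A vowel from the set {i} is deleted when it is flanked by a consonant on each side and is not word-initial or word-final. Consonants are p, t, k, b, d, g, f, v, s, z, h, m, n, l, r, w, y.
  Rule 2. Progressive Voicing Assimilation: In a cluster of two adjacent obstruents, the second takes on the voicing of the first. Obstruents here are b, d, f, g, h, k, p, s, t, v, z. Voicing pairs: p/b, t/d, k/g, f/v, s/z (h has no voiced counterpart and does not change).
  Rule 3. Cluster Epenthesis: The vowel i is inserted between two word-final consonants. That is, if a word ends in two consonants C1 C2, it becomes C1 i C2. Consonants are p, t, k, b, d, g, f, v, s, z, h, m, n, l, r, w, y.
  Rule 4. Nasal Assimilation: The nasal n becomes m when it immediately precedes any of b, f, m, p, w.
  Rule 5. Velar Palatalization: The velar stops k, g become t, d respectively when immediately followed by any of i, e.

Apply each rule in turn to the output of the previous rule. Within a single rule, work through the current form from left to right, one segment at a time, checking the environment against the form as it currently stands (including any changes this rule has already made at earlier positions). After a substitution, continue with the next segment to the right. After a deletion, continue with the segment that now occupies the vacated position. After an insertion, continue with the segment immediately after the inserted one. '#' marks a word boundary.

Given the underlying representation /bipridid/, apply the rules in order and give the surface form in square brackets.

Rule 1 Syncope: [bipridid] → [bprdd]
Rule 2 Progressive Voicing Assimilation: [bprdd] → [bbrdd]
Rule 3 Cluster Epenthesis: [bbrdd] → [bbrdid]
Rule 4 Nasal Assimilation: no change — [bbrdid]
Rule 5 Velar Palatalization: no change — [bbrdid]

[bbrdid]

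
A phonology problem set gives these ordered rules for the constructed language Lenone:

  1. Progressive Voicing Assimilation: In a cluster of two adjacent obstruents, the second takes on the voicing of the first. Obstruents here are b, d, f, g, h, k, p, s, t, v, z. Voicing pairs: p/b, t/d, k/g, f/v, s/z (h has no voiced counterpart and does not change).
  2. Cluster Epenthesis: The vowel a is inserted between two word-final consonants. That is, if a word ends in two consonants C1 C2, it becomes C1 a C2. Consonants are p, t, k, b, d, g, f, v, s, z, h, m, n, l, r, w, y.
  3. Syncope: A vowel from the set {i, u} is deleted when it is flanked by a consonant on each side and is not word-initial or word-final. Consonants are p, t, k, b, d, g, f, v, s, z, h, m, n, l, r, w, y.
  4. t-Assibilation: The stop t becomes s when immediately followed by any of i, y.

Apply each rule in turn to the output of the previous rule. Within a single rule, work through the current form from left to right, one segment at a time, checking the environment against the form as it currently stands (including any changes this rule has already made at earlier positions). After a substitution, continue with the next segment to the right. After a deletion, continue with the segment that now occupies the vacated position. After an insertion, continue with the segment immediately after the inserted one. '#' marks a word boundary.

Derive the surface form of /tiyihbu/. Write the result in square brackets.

1 Progressive Voicing Assimilation: [tiyihbu] → [tiyihpu]
2 Cluster Epenthesis: no change — [tiyihpu]
3 Syncope: [tiyihpu] → [tyhpu]
4 t-Assibilation: [tyhpu] → [syhpu]

[syhpu]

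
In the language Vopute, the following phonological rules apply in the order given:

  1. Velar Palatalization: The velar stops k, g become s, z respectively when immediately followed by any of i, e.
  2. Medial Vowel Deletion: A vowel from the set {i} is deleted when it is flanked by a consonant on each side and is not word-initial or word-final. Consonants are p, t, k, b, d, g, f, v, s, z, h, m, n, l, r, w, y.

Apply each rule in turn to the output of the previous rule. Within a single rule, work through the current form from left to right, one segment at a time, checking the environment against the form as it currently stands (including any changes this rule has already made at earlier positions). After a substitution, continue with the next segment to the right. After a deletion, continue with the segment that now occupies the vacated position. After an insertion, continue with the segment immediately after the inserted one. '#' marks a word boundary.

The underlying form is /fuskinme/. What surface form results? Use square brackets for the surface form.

1 Velar Palatalization: [fuskinme] → [fussinme]
2 Medial Vowel Deletion: [fussinme] → [fussnme]

[fussnme]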